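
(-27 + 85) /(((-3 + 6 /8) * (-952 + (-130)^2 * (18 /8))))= -232 /333657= -0.00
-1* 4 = -4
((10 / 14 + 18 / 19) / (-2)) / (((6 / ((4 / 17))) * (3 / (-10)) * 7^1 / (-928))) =-120640 / 8379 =-14.40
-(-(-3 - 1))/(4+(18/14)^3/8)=-10976/11705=-0.94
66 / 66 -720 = -719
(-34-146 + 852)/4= 168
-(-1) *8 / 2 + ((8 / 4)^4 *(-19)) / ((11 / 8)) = -217.09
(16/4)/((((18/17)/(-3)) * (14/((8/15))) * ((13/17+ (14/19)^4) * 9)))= -301302152/6654439575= -0.05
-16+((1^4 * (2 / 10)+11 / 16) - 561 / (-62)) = -15039 / 2480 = -6.06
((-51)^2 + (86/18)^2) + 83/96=6803201/2592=2624.69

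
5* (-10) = -50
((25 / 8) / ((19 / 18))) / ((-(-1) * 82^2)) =225 / 511024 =0.00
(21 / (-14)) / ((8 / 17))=-51 / 16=-3.19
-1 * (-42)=42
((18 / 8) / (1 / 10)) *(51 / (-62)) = -2295 / 124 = -18.51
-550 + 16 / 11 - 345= -9829 / 11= -893.55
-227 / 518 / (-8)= 227 / 4144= 0.05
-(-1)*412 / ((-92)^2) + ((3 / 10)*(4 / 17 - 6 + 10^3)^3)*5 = 15325731567058631 / 10395908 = 1474208079.47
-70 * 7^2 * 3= -10290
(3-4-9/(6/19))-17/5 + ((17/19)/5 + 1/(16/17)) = -48121/1520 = -31.66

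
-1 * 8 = -8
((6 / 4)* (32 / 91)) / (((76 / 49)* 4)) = 21 / 247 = 0.09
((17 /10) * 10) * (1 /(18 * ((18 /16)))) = 68 /81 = 0.84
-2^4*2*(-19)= 608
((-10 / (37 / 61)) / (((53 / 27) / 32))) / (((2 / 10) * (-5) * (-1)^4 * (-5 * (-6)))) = 17568 / 1961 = 8.96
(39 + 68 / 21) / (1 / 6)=1774 / 7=253.43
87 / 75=29 / 25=1.16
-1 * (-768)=768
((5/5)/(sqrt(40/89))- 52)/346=-26/173+ sqrt(890)/6920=-0.15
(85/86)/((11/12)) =510/473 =1.08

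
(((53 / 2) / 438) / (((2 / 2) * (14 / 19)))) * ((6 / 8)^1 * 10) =5035 / 8176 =0.62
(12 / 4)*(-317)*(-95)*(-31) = -2800695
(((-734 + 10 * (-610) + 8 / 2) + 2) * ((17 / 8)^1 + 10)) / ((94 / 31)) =-5132949 / 188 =-27302.92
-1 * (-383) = 383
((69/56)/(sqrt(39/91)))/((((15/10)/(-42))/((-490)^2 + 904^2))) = -12159134*sqrt(21) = -55720151.94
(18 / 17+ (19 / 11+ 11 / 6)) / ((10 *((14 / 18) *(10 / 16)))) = 31098 / 32725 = 0.95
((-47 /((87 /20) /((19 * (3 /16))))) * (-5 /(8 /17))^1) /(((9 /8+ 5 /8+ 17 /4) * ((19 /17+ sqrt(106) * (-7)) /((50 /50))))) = -153555815 * sqrt(106) /1671185088 - 24517315 /1671185088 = -0.96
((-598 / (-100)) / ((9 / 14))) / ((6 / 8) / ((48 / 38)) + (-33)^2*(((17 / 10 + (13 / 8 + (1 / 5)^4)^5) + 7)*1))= 261625000000000000000 / 615239444712856756387293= 0.00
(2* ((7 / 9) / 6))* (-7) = -1.81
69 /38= 1.82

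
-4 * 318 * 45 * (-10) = 572400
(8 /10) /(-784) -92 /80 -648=-159042 /245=-649.15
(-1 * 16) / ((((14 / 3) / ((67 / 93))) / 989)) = -530104 / 217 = -2442.88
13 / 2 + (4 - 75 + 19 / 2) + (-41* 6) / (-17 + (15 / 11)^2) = -38.75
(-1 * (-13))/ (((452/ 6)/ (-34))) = -663/ 113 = -5.87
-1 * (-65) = 65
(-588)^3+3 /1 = -203297469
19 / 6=3.17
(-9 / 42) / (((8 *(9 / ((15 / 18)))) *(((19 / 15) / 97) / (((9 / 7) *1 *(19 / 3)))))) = -2425 / 1568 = -1.55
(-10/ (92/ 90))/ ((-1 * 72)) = 25/ 184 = 0.14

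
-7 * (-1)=7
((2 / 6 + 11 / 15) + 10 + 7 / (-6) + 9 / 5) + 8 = 197 / 10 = 19.70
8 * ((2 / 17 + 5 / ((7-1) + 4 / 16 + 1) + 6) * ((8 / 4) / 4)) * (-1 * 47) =-630928 / 493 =-1279.77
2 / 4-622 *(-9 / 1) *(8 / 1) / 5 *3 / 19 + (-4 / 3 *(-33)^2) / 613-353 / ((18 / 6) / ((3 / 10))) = 1377.06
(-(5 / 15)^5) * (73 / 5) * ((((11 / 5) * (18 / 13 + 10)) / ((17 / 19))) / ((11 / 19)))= -3900244 / 1342575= -2.91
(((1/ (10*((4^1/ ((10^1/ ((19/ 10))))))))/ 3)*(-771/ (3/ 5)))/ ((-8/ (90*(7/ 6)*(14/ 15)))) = 314825/ 456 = 690.41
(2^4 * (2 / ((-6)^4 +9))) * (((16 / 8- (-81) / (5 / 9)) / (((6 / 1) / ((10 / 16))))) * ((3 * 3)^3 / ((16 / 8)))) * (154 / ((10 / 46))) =97480.73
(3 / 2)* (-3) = -9 / 2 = -4.50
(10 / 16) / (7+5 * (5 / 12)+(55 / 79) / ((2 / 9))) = 1185 / 23162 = 0.05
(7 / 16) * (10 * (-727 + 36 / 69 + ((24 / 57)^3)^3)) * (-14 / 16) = 1320987485519483915 / 474996291130688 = 2781.05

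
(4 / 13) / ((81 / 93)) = 124 / 351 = 0.35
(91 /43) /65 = 7 /215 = 0.03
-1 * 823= -823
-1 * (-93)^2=-8649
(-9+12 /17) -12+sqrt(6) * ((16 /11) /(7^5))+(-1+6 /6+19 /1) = -1.29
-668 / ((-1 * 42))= 334 / 21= 15.90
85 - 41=44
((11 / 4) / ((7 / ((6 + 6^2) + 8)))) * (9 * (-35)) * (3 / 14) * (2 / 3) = -12375 / 14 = -883.93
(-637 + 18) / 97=-6.38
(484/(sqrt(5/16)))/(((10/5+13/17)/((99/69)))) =449.32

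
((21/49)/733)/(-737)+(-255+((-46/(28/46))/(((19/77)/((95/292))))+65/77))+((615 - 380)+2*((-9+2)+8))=-128967795093/1104211724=-116.80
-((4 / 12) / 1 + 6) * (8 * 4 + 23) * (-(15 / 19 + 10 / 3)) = 12925 / 9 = 1436.11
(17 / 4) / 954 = 17 / 3816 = 0.00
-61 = -61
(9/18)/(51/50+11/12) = 150/581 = 0.26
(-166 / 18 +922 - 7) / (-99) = -8152 / 891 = -9.15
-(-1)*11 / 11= 1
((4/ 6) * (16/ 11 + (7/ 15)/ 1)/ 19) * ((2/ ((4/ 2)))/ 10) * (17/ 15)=5389/ 705375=0.01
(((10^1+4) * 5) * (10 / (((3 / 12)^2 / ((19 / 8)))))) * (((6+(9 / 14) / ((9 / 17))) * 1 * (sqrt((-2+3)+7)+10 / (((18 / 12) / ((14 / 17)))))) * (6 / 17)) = 563415.46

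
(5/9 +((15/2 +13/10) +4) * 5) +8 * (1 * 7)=1085/9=120.56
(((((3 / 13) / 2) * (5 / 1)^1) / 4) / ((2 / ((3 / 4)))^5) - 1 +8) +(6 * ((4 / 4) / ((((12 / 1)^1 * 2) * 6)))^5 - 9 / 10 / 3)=4494886132007 / 670771445760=6.70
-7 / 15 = -0.47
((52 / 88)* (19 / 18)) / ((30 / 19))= 4693 / 11880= 0.40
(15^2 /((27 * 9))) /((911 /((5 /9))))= 125 /221373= 0.00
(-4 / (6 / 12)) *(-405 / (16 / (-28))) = -5670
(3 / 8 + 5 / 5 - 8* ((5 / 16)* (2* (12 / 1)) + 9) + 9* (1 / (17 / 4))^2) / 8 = -16.27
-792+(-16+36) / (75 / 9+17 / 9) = -18171 / 23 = -790.04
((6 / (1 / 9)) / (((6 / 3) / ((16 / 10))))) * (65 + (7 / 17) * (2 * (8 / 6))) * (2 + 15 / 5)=242712 / 17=14277.18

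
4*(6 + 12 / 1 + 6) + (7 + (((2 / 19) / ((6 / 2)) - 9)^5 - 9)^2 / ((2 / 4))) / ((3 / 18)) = 4857401263454614294372917838 / 120677777152297083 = 40251000458.22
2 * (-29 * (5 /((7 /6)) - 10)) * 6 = 1988.57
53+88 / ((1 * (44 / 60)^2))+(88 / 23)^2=1345791 / 5819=231.28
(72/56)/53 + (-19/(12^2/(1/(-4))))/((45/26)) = 208277/4808160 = 0.04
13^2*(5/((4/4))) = 845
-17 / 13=-1.31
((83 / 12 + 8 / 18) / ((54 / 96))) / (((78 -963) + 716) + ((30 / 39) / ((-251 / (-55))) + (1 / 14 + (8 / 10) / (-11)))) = -0.08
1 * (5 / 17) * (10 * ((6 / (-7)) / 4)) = -75 / 119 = -0.63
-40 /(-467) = 40 /467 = 0.09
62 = 62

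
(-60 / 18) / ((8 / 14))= -35 / 6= -5.83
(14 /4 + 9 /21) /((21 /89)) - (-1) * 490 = 148955 /294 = 506.65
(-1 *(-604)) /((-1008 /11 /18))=-1661 /14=-118.64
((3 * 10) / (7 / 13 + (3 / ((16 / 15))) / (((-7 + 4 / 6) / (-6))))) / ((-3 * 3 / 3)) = -19760 / 6329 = -3.12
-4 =-4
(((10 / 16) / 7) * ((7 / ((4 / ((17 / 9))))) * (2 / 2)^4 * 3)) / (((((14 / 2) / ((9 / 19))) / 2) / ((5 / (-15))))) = -85 / 2128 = -0.04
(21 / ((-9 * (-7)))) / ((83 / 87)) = 29 / 83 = 0.35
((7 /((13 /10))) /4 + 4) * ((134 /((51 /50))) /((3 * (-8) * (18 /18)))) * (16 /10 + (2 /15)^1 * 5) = -46565 /702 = -66.33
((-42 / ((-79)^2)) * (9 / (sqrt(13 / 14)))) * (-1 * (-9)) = -3402 * sqrt(182) / 81133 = -0.57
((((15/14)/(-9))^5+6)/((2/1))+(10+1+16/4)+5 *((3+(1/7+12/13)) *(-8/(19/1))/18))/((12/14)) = 1131403595869/55338401664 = 20.45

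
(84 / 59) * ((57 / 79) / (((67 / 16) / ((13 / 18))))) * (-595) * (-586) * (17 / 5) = 65590126784 / 312287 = 210031.56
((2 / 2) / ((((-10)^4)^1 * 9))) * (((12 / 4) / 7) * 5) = 1 / 42000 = 0.00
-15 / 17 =-0.88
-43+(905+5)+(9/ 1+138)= 1014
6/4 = 3/2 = 1.50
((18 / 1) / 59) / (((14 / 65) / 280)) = 396.61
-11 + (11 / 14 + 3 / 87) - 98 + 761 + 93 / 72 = 654.11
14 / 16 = 7 / 8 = 0.88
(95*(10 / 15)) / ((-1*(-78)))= 95 / 117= 0.81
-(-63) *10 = 630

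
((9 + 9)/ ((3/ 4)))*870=20880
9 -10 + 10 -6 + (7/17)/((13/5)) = 698/221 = 3.16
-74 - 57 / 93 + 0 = -2313 / 31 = -74.61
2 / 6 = 1 / 3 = 0.33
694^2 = 481636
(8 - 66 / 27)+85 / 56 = 3565 / 504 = 7.07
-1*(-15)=15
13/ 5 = 2.60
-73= -73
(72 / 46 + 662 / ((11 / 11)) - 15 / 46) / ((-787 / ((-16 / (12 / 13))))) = 793234 / 54303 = 14.61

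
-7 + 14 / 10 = -28 / 5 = -5.60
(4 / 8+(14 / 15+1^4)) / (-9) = -73 / 270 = -0.27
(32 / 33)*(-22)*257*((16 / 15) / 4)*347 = -22829824 / 45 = -507329.42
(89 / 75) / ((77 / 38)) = 3382 / 5775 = 0.59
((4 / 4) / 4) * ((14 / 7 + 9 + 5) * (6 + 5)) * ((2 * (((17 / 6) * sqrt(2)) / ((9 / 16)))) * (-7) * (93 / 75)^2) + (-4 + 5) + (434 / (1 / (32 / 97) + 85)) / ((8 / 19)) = 35801 / 2817 - 80508736 * sqrt(2) / 16875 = -6734.35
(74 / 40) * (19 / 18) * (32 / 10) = 1406 / 225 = 6.25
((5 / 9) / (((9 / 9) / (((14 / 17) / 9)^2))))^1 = 980 / 210681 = 0.00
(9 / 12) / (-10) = -3 / 40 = -0.08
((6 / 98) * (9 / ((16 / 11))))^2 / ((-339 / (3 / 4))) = -88209 / 277824512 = -0.00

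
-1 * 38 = -38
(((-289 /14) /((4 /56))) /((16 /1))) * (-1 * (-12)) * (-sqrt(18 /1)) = 2601 * sqrt(2) /4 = 919.59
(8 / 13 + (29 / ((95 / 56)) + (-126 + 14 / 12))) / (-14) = 793783 / 103740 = 7.65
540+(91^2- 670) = 8151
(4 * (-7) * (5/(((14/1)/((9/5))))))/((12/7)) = -10.50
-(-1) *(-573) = -573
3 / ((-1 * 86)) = -3 / 86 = -0.03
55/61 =0.90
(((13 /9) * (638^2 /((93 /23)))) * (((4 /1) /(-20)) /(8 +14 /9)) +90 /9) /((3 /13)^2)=-10250378632 /179955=-56960.79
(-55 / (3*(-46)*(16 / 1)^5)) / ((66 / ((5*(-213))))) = -1775 / 289406976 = -0.00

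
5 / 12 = 0.42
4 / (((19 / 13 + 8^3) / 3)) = 52 / 2225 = 0.02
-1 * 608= -608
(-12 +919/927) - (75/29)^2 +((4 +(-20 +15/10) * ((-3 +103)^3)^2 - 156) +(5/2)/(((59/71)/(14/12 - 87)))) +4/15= -17018820810393417945209/919936260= -18500000000427.66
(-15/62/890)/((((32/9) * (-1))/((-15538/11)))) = -209763/1942336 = -0.11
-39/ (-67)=39/ 67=0.58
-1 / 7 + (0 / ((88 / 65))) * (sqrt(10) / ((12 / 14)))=-1 / 7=-0.14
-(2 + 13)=-15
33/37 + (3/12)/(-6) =0.85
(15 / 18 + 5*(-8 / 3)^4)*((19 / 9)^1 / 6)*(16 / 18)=1561610 / 19683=79.34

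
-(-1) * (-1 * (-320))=320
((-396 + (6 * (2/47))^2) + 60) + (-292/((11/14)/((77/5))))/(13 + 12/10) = -115900424/156839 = -738.98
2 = 2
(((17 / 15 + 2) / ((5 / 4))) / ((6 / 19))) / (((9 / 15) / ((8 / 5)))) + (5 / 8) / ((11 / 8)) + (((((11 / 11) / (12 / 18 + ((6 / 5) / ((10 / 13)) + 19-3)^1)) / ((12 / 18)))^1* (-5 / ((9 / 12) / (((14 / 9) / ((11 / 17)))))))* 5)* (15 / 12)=135790406 / 10149975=13.38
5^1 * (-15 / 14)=-75 / 14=-5.36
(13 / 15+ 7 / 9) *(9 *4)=296 / 5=59.20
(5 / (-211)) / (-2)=5 / 422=0.01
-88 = -88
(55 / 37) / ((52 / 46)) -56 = -52607 / 962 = -54.69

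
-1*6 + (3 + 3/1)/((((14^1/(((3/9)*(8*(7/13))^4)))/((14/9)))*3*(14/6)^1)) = 1267562/257049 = 4.93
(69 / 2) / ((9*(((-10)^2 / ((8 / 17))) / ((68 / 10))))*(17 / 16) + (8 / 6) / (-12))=19872 / 172061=0.12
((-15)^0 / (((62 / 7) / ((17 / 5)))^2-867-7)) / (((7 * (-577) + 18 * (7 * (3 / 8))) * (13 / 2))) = 8092 / 182078523471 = 0.00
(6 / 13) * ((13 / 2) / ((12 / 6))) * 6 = 9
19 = 19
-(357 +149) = -506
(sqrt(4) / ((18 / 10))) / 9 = 10 / 81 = 0.12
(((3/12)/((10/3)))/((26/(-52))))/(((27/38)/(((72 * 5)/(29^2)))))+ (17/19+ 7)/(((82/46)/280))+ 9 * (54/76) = 1633072475/1310278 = 1246.36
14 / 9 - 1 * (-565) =5099 / 9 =566.56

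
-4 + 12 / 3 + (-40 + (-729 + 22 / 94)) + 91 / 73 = -2633359 / 3431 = -767.52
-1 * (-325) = 325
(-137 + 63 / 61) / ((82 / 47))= -194909 / 2501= -77.93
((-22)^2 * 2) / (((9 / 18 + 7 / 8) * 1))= 704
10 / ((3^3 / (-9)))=-10 / 3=-3.33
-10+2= -8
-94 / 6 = -47 / 3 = -15.67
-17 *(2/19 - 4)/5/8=629/380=1.66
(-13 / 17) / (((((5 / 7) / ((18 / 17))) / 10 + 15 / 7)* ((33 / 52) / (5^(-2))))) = -56784 / 2603975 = -0.02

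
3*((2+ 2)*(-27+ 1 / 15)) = -1616 / 5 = -323.20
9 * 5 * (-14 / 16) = -315 / 8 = -39.38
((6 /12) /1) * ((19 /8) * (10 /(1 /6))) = 285 /4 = 71.25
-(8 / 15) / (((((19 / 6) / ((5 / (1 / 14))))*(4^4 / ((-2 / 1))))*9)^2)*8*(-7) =1715 / 155952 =0.01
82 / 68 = 41 / 34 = 1.21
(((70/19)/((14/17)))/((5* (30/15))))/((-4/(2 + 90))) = -391/38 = -10.29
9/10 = 0.90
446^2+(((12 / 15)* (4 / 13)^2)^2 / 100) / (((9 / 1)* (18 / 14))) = 287612768729668 / 1445900625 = 198916.00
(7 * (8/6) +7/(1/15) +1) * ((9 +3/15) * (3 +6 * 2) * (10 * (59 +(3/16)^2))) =300673135/32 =9396035.47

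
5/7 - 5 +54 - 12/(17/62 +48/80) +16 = 98620/1897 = 51.99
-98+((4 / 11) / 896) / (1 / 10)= -120731 / 1232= -98.00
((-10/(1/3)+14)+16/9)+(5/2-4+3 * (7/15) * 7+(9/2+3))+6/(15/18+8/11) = 25133/4635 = 5.42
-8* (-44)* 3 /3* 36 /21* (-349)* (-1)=1474176 /7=210596.57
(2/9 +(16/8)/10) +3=154/45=3.42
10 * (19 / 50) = 19 / 5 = 3.80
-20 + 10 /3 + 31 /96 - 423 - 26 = -14891 /32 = -465.34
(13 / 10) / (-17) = -13 / 170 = -0.08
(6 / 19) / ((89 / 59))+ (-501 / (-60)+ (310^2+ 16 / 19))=3250419957 / 33820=96109.40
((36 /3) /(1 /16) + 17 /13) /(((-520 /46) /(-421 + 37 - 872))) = 18148886 /845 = 21477.97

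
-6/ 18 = -1/ 3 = -0.33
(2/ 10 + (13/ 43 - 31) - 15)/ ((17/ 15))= -29346/ 731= -40.15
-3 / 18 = -1 / 6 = -0.17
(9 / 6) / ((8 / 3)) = 9 / 16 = 0.56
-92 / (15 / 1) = -6.13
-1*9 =-9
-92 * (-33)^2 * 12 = -1202256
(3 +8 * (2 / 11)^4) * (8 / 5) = 352408 / 73205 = 4.81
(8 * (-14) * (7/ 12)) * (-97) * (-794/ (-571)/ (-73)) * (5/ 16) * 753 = -2368110955/ 83366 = -28406.20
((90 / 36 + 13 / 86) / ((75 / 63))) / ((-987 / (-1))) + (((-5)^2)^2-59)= 566.00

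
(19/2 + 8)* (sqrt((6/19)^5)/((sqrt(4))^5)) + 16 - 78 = -62 + 315* sqrt(114)/109744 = -61.97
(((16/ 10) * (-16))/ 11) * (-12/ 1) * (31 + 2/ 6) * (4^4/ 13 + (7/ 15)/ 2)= 187001344/ 10725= 17436.02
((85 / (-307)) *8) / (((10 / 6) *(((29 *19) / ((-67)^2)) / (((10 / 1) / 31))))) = -18315120 / 5243867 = -3.49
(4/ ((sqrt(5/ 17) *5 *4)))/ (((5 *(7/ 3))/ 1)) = 3 *sqrt(85)/ 875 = 0.03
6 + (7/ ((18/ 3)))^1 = 43/ 6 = 7.17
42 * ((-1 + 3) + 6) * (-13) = -4368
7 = 7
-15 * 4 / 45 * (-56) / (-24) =-28 / 9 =-3.11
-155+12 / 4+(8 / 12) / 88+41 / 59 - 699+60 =-6154837 / 7788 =-790.30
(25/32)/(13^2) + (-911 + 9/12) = -910.25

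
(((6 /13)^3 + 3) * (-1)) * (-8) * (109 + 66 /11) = 6262440 /2197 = 2850.45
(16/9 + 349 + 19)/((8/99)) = 4576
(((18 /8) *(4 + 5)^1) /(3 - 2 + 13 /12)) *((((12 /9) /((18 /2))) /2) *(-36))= -25.92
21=21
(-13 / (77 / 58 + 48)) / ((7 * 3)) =-754 / 60081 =-0.01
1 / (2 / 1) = 1 / 2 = 0.50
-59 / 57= -1.04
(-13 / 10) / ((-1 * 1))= 13 / 10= 1.30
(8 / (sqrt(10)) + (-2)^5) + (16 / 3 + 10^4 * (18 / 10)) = 4 * sqrt(10) / 5 + 53920 / 3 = 17975.86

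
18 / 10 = 9 / 5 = 1.80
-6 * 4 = -24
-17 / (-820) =17 / 820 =0.02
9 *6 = 54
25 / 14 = 1.79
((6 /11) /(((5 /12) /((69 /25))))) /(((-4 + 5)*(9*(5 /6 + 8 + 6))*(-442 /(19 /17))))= -31464 /459762875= -0.00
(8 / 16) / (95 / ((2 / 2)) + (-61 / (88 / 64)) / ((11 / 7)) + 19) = 121 / 20756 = 0.01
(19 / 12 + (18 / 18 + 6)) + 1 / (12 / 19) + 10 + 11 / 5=671 / 30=22.37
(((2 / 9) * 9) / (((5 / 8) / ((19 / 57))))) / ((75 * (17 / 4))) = 64 / 19125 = 0.00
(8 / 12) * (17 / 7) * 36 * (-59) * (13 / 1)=-312936 / 7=-44705.14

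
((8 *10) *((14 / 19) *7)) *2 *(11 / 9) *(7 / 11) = 109760 / 171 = 641.87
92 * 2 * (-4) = -736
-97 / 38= -2.55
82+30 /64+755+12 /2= 26991 /32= 843.47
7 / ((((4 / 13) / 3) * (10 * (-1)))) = -273 / 40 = -6.82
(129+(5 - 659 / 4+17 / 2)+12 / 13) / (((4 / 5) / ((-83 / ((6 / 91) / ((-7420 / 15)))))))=-1195230295 / 72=-16600420.76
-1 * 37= -37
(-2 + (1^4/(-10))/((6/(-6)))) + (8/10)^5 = -9827/6250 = -1.57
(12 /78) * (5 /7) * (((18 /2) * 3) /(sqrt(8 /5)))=135 * sqrt(10) /182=2.35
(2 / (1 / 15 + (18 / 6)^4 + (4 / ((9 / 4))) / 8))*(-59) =-45 / 31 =-1.45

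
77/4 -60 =-163/4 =-40.75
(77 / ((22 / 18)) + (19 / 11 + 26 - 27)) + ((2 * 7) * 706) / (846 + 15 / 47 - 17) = 16216803 / 214379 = 75.65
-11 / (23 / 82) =-902 / 23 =-39.22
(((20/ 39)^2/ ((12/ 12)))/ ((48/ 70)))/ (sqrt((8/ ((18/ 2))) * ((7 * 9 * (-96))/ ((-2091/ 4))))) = 125 * sqrt(4879)/ 73008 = 0.12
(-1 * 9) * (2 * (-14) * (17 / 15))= 1428 / 5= 285.60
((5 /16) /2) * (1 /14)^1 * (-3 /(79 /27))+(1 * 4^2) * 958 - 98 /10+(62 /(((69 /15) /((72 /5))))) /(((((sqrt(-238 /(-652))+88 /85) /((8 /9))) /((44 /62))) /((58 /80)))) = 104673086862354769 /6775743011520 - 14750560 * sqrt(38794) /38289687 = 15372.33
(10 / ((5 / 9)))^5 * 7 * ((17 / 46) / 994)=8030664 / 1633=4917.74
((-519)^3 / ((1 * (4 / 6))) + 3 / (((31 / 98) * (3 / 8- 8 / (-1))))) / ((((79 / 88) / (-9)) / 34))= 11728269189509400 / 164083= 71477661851.07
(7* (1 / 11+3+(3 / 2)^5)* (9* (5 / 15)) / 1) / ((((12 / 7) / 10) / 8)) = 921445 / 88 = 10470.97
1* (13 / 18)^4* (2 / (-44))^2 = 28561 / 50808384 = 0.00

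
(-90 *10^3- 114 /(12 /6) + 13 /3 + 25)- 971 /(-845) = -90026.52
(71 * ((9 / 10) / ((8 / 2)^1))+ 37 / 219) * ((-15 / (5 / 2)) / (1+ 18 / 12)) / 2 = -141421 / 7300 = -19.37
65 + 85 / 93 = 6130 / 93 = 65.91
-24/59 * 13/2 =-156/59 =-2.64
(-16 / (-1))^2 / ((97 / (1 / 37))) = 256 / 3589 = 0.07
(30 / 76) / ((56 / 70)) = 75 / 152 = 0.49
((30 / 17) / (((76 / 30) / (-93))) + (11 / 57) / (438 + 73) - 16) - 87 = -83079215 / 495159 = -167.78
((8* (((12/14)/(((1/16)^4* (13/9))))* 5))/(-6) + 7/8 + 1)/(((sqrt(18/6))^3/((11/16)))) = -692055155* sqrt(3)/34944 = -34302.73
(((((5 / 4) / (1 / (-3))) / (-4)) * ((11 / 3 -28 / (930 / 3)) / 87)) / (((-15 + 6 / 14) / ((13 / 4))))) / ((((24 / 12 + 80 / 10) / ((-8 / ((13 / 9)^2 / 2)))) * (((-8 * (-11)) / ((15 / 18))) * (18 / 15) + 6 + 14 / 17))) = 74835 / 1516131136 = 0.00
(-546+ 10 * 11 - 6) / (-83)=442 / 83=5.33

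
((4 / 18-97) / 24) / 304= -871 / 65664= -0.01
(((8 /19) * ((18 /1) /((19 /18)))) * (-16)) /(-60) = 3456 /1805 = 1.91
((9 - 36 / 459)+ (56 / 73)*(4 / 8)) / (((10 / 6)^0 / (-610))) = -21132230 / 3723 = -5676.13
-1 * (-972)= 972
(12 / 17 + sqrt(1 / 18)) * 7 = 6.59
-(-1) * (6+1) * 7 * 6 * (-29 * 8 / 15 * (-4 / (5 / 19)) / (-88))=-785.43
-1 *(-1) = 1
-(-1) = 1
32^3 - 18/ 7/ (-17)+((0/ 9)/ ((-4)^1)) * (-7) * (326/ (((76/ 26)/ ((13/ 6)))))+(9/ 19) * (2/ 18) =74088909/ 2261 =32768.20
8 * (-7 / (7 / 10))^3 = -8000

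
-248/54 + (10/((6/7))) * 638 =200846/27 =7438.74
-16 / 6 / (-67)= 8 / 201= 0.04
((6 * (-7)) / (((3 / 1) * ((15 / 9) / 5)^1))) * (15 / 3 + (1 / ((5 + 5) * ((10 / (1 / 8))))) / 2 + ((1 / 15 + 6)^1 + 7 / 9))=-1193983 / 2400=-497.49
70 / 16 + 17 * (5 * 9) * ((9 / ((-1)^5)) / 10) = -5473 / 8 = -684.12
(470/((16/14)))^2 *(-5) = -13530125/16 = -845632.81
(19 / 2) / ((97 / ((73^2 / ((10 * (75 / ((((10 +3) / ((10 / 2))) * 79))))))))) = 103984777 / 727500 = 142.93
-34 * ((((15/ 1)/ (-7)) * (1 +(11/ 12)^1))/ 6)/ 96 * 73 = 142715/ 8064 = 17.70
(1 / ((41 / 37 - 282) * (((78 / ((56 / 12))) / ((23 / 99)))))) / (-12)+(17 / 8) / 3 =2046507937 / 2889170856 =0.71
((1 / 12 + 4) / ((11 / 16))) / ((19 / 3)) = 196 / 209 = 0.94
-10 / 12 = -5 / 6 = -0.83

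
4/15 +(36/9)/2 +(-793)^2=9432769/15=628851.27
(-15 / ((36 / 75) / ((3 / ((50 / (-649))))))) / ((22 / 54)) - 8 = 23831 / 8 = 2978.88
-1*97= -97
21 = 21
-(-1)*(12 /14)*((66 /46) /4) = 99 /322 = 0.31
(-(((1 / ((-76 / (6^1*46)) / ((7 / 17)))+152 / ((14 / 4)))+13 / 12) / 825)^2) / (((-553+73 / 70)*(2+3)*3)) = 2179489225 / 6637249042195464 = 0.00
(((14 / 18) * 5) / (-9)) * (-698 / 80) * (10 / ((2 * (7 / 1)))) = 1745 / 648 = 2.69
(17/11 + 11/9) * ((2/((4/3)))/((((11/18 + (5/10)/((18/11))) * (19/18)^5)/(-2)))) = -2070966528/299607979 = -6.91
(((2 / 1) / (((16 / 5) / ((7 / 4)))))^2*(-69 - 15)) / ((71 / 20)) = -128625 / 4544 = -28.31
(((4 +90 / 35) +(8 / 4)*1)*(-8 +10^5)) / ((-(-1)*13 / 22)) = 131989440 / 91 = 1450433.41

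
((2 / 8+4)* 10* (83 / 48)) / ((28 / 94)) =331585 / 1344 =246.72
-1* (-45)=45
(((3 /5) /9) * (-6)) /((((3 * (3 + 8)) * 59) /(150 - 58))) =-184 /9735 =-0.02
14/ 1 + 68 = 82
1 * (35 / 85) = 7 / 17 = 0.41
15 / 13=1.15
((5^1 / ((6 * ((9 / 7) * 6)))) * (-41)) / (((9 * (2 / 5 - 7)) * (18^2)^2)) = 0.00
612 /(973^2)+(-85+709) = 590759508 /946729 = 624.00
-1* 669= -669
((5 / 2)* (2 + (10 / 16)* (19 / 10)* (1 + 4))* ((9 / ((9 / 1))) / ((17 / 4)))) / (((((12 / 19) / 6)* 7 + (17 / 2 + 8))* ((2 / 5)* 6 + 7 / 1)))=12065 / 418676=0.03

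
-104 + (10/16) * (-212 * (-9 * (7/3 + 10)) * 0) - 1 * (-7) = -97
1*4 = 4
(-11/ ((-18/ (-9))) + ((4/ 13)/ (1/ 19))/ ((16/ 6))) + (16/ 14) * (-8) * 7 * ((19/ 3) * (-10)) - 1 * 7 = 157678/ 39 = 4043.03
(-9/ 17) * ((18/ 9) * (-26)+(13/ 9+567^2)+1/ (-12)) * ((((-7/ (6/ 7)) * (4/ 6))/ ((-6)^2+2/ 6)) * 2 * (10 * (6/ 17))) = 333539570/ 1853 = 179999.77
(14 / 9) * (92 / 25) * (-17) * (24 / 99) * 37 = -6481216 / 7425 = -872.89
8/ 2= 4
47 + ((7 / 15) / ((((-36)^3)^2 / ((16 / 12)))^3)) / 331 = 1015420471390585795377777963171847 / 21604690880650761603782509854720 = 47.00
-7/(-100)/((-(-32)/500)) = 35/32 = 1.09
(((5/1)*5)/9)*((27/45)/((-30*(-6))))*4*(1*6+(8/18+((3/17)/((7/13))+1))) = 8324/28917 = 0.29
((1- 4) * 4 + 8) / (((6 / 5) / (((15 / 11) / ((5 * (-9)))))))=10 / 99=0.10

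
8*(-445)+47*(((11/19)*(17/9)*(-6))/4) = -414629/114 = -3637.10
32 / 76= 8 / 19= 0.42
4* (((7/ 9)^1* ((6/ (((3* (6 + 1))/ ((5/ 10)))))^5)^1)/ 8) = 1/ 43218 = 0.00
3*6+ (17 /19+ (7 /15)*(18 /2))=2194 /95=23.09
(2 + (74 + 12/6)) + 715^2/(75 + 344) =543907/419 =1298.11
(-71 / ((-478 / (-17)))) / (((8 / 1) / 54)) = -32589 / 1912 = -17.04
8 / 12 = 2 / 3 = 0.67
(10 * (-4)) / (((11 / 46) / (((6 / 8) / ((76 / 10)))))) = -3450 / 209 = -16.51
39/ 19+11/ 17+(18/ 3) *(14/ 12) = 3133/ 323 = 9.70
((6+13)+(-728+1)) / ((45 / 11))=-2596 / 15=-173.07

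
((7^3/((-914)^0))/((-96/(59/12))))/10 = -20237/11520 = -1.76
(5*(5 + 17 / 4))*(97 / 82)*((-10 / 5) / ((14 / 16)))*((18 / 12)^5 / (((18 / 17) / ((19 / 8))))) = -156498345 / 73472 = -2130.04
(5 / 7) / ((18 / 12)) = 0.48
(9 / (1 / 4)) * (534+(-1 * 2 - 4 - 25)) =18108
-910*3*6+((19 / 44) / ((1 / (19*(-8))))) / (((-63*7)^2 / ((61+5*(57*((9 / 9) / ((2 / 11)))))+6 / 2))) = -35042764523 / 2139291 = -16380.55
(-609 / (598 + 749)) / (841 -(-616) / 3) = -609 / 1409411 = -0.00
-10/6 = -5/3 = -1.67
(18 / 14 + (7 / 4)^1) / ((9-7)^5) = 85 / 896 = 0.09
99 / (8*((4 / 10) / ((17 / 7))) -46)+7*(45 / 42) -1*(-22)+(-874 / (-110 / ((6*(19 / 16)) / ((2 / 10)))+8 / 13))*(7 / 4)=645.93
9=9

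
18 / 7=2.57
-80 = -80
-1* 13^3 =-2197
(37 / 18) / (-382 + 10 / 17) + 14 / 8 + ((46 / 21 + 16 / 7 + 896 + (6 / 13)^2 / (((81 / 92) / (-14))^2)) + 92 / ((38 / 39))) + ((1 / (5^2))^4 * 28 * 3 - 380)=55654454085049413821 / 83003978728125000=670.50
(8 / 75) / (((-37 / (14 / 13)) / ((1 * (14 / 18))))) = -0.00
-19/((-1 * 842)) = 19/842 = 0.02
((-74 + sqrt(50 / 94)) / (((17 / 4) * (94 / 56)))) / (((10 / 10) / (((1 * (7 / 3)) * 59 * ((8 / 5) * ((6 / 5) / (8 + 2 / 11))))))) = -331.80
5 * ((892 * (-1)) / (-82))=2230 / 41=54.39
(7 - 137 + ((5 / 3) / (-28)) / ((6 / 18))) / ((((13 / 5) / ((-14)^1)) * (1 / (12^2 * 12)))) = 15746400 / 13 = 1211261.54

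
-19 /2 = -9.50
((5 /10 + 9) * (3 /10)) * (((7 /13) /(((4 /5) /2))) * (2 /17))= 399 /884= 0.45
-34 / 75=-0.45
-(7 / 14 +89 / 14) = -48 / 7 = -6.86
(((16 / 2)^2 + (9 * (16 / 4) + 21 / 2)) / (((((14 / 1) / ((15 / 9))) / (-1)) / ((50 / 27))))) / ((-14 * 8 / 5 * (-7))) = -138125 / 889056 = -0.16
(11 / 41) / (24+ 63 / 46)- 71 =-3396631 / 47847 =-70.99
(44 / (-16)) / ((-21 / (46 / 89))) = 0.07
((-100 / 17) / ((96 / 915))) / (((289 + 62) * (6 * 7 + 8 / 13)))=-7625 / 2034288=-0.00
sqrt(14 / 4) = sqrt(14) / 2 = 1.87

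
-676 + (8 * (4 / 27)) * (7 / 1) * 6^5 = 63836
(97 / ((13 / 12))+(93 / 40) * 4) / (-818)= -12849 / 106340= -0.12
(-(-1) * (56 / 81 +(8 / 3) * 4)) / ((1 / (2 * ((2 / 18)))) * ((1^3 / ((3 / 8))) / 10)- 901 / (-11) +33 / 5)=25300 / 199827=0.13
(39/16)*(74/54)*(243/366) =4329/1952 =2.22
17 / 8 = 2.12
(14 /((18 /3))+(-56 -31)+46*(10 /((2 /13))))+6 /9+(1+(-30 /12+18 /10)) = 29063 /10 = 2906.30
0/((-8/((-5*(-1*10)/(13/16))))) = 0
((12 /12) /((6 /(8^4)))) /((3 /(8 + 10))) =4096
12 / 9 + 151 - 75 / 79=35878 / 237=151.38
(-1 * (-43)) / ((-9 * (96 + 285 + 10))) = -43 / 3519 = -0.01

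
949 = 949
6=6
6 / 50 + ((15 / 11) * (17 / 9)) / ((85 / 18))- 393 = -107892 / 275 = -392.33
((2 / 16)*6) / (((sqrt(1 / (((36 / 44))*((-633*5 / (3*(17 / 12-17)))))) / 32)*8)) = 18*sqrt(53805) / 187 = 22.33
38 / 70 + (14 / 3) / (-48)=1123 / 2520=0.45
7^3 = 343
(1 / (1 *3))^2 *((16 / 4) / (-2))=-2 / 9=-0.22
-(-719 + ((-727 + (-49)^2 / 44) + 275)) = 49123 / 44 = 1116.43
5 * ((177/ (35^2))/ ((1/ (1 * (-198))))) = -35046/ 245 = -143.04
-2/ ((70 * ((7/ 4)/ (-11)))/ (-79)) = -3476/ 245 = -14.19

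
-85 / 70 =-1.21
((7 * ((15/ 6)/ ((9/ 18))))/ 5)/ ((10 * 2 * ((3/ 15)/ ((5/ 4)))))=35/ 16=2.19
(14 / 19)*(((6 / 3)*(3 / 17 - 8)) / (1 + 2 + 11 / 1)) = -14 / 17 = -0.82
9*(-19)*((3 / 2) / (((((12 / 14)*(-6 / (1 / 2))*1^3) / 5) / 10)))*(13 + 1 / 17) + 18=1108449 / 68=16300.72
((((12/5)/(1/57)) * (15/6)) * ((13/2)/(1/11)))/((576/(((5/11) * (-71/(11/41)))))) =-3595085/704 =-5106.65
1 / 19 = 0.05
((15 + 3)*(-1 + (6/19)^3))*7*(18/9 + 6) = -6696144/6859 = -976.26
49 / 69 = 0.71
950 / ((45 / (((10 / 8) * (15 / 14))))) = 2375 / 84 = 28.27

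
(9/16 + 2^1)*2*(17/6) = 14.52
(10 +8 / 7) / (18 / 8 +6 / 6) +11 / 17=4.08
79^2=6241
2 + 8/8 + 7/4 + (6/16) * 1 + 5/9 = 409/72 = 5.68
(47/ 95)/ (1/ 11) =5.44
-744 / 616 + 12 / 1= 831 / 77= 10.79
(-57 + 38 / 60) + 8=-1451 / 30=-48.37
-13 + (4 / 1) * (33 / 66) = -11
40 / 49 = 0.82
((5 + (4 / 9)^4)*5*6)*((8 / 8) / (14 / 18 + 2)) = 66122 / 1215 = 54.42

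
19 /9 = 2.11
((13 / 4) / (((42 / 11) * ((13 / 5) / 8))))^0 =1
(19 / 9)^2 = 361 / 81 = 4.46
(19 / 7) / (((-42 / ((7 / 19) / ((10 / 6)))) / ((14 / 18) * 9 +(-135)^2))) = -9116 / 35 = -260.46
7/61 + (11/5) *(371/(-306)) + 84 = 7601489/93330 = 81.45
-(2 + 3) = -5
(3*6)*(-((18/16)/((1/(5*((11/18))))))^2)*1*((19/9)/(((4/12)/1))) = -1347.07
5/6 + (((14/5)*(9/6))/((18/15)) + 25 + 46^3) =292096/3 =97365.33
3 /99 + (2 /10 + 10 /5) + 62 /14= 7691 /1155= 6.66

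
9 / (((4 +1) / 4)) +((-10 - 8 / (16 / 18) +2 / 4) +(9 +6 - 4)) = -3 / 10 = -0.30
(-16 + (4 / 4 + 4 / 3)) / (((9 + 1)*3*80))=-41 / 7200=-0.01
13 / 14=0.93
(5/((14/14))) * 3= 15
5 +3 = 8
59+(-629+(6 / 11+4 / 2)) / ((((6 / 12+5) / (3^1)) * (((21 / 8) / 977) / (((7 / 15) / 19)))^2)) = -280066933189 / 9828225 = -28496.19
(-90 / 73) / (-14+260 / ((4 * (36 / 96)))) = -135 / 17447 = -0.01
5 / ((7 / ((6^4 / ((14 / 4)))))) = 12960 / 49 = 264.49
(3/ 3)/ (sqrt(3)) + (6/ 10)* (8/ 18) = 4/ 15 + sqrt(3)/ 3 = 0.84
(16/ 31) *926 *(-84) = -1244544/ 31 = -40146.58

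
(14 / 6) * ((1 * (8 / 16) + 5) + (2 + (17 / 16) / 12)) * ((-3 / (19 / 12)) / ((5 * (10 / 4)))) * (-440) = 112189 / 95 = 1180.94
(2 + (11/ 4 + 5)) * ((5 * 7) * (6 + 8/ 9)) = 14105/ 6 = 2350.83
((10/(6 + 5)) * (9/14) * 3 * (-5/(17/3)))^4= 16815125390625/2936017137361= 5.73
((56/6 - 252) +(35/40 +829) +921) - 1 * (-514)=48533/24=2022.21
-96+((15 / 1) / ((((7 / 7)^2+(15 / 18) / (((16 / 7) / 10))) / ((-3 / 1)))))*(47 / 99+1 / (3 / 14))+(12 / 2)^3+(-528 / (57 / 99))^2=744782602728 / 885533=841055.73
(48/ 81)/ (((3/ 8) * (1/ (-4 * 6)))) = -1024/ 27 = -37.93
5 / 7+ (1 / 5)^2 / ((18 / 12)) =389 / 525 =0.74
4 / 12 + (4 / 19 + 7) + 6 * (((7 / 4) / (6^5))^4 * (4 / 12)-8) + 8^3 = 4192862999552540586547 / 8891777326233157632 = 471.54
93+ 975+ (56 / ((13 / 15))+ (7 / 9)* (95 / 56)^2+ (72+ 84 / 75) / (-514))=382139959301 / 336772800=1134.71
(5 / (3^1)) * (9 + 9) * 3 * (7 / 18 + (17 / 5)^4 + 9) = 1609003 / 125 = 12872.02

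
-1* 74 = -74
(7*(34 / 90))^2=14161 / 2025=6.99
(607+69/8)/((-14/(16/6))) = -117.26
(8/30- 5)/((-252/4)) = 71/945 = 0.08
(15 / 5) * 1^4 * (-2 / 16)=-3 / 8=-0.38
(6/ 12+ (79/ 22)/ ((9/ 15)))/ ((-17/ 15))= -1070/ 187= -5.72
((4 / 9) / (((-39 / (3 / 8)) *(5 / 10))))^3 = -1 / 1601613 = -0.00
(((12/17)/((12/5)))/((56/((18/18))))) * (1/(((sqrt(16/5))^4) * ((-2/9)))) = -1125/487424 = -0.00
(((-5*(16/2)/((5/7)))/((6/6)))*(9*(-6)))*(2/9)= 672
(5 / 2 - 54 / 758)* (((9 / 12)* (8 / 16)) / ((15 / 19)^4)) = 239920961 / 102330000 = 2.34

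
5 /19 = 0.26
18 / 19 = 0.95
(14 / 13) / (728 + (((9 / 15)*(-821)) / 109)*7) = 0.00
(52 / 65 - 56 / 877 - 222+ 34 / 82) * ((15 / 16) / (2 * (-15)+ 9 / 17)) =674991409 / 96077104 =7.03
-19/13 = -1.46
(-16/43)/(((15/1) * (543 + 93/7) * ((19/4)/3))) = -224/7953495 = -0.00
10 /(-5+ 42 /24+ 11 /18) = -72 /19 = -3.79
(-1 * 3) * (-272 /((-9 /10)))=-2720 /3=-906.67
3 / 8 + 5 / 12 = 19 / 24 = 0.79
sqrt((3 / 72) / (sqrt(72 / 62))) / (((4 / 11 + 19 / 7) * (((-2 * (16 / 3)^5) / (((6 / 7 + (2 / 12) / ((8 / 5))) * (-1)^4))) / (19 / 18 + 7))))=-515185 * 31^(1 / 4) / 21206401024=-0.00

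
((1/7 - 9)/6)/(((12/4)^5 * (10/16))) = -248/25515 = -0.01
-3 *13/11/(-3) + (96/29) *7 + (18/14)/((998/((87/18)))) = 108576221/4457068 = 24.36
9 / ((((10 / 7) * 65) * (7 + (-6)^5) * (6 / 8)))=-42 / 2524925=-0.00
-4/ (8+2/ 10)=-0.49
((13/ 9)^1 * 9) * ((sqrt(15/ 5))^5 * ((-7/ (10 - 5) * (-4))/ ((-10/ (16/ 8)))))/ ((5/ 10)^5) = -104832 * sqrt(3)/ 25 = -7262.97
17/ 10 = 1.70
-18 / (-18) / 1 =1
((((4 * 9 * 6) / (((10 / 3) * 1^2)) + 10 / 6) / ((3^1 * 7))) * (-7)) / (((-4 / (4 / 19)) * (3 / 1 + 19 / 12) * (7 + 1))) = 997 / 31350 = 0.03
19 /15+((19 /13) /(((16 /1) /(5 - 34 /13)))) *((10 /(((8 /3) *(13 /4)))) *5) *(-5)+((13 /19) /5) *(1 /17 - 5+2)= -922957951 /170311440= -5.42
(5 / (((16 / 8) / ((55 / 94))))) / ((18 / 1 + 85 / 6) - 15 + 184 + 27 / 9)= 33 / 4606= 0.01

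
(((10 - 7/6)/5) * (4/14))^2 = 2809/11025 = 0.25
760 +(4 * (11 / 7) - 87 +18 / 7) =4773 / 7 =681.86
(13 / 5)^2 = 169 / 25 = 6.76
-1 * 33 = -33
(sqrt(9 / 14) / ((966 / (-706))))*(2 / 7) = -353*sqrt(14) / 7889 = -0.17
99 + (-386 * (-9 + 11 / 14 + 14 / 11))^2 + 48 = 42567576052 / 5929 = 7179554.07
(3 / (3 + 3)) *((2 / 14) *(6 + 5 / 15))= 0.45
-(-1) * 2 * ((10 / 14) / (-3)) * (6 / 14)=-10 / 49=-0.20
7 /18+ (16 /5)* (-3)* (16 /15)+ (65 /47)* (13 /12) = -353327 /42300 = -8.35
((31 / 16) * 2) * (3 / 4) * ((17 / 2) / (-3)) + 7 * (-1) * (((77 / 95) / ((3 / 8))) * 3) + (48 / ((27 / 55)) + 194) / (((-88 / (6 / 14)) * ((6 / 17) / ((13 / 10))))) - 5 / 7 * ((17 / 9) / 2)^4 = -182533227293 / 3071597760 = -59.43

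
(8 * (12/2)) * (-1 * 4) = -192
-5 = -5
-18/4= -4.50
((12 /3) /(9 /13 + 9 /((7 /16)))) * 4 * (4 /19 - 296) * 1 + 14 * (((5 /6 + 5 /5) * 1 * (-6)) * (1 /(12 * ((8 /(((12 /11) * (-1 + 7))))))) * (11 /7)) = -3515737 /14706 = -239.07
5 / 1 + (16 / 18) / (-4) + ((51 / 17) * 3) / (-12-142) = 4.72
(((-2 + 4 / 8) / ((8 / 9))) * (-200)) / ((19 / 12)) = 4050 / 19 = 213.16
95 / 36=2.64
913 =913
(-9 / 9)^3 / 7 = -1 / 7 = -0.14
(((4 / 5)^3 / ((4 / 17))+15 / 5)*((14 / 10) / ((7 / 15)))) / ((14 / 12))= 13.31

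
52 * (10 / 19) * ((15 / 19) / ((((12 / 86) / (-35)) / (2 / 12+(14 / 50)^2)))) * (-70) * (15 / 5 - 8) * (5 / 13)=-193633300 / 1083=-178793.44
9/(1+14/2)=9/8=1.12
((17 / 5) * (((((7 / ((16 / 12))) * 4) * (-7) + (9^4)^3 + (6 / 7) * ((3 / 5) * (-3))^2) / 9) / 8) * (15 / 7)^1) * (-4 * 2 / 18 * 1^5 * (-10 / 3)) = 280075956867304 / 6615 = 42339524847.67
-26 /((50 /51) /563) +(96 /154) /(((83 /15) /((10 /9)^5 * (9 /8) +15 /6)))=-158092456681 /10588725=-14930.26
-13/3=-4.33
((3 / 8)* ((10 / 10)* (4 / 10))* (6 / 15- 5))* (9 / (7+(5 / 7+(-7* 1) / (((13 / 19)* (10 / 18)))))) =6279 / 10820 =0.58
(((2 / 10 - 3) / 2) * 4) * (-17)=476 / 5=95.20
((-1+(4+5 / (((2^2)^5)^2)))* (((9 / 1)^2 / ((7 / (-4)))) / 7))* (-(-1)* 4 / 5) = -254804373 / 16056320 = -15.87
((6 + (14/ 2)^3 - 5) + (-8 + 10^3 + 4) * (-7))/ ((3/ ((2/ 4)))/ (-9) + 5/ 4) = -11362.29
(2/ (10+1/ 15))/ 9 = 10/ 453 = 0.02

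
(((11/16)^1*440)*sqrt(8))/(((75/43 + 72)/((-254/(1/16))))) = -105724960*sqrt(2)/3171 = -47151.58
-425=-425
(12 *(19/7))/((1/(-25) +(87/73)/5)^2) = 189845625/229327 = 827.84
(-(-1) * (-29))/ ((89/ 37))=-1073/ 89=-12.06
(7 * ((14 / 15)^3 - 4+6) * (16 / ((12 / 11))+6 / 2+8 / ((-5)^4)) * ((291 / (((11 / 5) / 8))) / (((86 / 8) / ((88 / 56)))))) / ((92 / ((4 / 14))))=488440172512 / 2920640625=167.24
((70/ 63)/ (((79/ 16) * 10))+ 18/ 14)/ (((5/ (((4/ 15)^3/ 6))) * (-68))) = -3064/ 251960625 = -0.00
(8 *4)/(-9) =-32/9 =-3.56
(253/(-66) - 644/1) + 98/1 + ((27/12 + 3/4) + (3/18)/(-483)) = -546.83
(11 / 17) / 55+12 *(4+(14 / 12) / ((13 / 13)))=5271 / 85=62.01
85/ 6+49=379/ 6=63.17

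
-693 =-693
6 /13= 0.46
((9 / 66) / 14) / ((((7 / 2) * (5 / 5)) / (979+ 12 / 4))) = 1473 / 539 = 2.73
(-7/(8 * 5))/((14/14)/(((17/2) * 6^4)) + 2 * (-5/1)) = 1377/78685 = 0.02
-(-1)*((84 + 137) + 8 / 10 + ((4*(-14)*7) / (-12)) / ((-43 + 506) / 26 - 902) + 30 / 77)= 5898663101 / 26552295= 222.15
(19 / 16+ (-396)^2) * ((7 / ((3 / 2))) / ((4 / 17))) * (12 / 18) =298579925 / 144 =2073471.70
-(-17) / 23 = 17 / 23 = 0.74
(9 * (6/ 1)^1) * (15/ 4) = 405/ 2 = 202.50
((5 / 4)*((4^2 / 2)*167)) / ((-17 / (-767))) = 1280890 / 17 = 75346.47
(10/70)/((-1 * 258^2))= -1/465948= -0.00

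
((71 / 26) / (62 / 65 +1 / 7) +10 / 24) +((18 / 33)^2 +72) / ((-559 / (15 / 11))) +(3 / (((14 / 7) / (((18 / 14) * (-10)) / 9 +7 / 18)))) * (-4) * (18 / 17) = 4949348529287 / 530174232588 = 9.34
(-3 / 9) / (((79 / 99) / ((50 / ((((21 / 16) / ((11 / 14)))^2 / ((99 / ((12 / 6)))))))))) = -70276800 / 189679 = -370.50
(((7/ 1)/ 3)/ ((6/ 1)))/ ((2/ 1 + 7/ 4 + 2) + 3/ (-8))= 0.07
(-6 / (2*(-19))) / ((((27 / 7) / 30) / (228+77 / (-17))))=274.44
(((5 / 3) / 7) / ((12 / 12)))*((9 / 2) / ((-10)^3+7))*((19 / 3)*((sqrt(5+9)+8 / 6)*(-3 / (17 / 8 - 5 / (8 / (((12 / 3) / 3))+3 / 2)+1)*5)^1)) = 7600 / 136703+5700*sqrt(14) / 136703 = 0.21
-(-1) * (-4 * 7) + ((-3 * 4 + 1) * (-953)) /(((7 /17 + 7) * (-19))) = -245243 /2394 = -102.44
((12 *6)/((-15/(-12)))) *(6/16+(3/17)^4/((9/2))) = 9025452/417605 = 21.61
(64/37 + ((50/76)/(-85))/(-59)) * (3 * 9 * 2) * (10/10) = 65865987/705109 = 93.41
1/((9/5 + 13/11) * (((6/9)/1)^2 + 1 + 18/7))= 315/3772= 0.08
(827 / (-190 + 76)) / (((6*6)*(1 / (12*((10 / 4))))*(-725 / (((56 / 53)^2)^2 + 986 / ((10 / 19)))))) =15.63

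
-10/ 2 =-5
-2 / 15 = -0.13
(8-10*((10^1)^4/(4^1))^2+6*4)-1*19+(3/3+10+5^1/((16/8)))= -124999947/2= -62499973.50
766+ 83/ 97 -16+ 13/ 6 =438259/ 582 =753.02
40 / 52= 10 / 13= 0.77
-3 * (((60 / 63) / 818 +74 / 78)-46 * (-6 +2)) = -20650949 / 37219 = -554.85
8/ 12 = 2/ 3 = 0.67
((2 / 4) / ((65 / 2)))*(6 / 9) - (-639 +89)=107252 / 195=550.01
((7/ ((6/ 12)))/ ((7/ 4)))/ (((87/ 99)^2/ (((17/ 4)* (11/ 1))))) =407286/ 841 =484.29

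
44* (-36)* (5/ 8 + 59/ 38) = -65538/ 19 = -3449.37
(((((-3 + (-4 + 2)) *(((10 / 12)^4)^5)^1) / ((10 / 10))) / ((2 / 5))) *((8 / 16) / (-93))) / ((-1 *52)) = -2384185791015625 / 70724728864578207744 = -0.00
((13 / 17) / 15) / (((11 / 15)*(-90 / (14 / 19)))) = -91 / 159885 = -0.00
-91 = -91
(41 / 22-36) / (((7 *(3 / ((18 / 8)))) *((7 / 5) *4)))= -11265 / 17248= -0.65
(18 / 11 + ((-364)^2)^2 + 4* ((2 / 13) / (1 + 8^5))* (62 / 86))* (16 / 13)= 5145179297976814112 / 238132323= 21606387714.01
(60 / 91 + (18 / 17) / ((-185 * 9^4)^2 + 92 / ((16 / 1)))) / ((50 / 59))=177323261797326354 / 227915491857897025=0.78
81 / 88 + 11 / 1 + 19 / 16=2307 / 176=13.11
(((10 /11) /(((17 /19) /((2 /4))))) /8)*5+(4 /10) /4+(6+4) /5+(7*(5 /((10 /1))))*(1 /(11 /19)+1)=89483 /7480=11.96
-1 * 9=-9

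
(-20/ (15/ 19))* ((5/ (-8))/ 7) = 95/ 42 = 2.26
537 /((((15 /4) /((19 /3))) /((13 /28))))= 44213 /105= 421.08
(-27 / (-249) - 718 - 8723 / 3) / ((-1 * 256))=14.16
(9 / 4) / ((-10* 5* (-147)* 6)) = 1 / 19600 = 0.00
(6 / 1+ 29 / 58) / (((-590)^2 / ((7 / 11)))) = 91 / 7658200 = 0.00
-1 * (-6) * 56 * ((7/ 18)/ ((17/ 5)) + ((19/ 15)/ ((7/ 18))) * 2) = 567944/ 255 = 2227.23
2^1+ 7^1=9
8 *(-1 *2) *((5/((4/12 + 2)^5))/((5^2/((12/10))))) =-23328/420175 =-0.06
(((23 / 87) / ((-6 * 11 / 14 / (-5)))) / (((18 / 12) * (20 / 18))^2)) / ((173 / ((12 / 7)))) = 276 / 275935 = 0.00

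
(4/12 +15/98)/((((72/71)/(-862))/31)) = -135654233/10584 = -12816.92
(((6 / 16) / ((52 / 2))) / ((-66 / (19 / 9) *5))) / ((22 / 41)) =-779 / 4530240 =-0.00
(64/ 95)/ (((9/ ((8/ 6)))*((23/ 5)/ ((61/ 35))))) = 15616/ 412965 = 0.04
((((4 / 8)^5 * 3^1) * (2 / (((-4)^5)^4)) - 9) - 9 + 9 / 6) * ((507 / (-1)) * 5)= 735837161772802635 / 17592186044416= 41827.50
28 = 28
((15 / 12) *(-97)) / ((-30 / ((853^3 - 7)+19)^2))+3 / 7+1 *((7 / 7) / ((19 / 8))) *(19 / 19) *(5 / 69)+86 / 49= 800098497891864807741277 / 513912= 1556878410879420616.26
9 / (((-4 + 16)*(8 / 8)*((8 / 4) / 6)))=9 / 4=2.25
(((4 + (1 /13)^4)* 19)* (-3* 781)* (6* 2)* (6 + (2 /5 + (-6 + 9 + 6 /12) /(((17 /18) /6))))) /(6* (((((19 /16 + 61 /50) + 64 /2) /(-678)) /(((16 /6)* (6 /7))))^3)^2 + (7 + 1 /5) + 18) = -33052298317588922860796155460480177012736000000000000 /13612240956018424326621639557535209469438411017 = -2428130.56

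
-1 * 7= -7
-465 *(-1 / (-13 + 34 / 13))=-44.78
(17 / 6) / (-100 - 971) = -1 / 378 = -0.00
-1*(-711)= 711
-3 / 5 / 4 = -3 / 20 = -0.15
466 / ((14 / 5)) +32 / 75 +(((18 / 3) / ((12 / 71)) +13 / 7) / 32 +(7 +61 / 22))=65713171 / 369600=177.80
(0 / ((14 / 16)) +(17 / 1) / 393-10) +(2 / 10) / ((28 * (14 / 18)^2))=-9.94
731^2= 534361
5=5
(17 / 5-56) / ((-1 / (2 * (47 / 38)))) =12361 / 95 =130.12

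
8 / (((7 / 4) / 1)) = 32 / 7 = 4.57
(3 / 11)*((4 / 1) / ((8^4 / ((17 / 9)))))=0.00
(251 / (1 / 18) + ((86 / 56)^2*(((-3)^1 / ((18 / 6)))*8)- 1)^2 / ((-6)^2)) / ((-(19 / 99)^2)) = -1705223936889 / 13868176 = -122959.50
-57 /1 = -57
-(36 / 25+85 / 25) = -121 / 25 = -4.84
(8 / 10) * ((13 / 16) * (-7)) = -91 / 20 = -4.55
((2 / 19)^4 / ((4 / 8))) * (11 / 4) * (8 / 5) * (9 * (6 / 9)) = 4224 / 651605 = 0.01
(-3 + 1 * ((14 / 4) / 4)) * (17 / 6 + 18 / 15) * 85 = -34969 / 48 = -728.52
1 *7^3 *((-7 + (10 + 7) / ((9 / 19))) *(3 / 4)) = 22295 / 3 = 7431.67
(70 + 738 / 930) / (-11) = -10973 / 1705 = -6.44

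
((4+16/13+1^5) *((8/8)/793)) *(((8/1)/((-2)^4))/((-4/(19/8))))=-1539/659776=-0.00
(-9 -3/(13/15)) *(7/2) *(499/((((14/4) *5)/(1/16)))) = -40419/520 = -77.73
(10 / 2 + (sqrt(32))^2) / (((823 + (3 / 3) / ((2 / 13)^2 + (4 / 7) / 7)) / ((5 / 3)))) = 161320 / 2177811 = 0.07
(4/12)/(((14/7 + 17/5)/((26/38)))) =65/1539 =0.04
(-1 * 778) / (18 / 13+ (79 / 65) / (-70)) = -3539900 / 6221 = -569.02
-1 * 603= -603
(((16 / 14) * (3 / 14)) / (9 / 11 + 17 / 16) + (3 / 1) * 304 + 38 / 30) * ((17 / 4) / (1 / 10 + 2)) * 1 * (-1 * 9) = -16636.87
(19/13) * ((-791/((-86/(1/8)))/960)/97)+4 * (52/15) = 769938683/55524352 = 13.87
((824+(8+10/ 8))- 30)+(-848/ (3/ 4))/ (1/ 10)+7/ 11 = -1386367/ 132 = -10502.78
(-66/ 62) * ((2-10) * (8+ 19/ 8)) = 2739/ 31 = 88.35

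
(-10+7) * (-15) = 45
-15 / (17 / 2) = -30 / 17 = -1.76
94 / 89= 1.06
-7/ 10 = -0.70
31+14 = 45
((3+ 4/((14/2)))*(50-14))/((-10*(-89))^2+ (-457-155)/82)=18450/113665279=0.00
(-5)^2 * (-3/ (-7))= 10.71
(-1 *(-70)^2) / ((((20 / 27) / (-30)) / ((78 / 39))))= 396900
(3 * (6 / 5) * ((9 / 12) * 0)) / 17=0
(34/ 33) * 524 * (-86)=-1532176/ 33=-46429.58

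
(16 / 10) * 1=1.60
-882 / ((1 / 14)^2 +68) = -19208 / 1481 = -12.97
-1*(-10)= 10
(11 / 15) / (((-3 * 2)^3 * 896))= -11 / 2903040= -0.00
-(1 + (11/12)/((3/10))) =-73/18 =-4.06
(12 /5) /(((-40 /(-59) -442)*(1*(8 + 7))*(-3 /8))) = 944 /976425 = 0.00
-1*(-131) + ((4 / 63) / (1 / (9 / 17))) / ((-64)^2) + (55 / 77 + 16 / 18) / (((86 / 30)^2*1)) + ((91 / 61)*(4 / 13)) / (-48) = 5409048283327 / 41232049152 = 131.19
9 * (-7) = -63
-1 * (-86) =86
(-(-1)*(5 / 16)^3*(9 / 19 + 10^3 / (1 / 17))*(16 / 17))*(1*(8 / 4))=40376125 / 41344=976.59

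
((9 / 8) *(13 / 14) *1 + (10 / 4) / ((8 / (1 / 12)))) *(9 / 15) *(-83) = -119437 / 2240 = -53.32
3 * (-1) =-3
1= 1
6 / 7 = 0.86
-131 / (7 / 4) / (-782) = 262 / 2737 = 0.10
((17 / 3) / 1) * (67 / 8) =1139 / 24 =47.46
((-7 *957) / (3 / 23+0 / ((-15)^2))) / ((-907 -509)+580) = 4669 / 76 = 61.43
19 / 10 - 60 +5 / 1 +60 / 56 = -1821 / 35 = -52.03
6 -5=1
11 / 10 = 1.10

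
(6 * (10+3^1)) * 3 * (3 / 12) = 58.50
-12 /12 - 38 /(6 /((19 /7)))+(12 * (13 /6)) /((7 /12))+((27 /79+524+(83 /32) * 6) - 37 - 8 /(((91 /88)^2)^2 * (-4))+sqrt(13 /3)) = sqrt(39) /3+138088155046805 /260036252112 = 533.12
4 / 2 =2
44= 44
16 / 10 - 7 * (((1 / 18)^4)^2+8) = -2997429276707 / 55099802880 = -54.40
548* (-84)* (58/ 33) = -889952/ 11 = -80904.73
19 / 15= 1.27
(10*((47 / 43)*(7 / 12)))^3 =4451411125 / 17173512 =259.20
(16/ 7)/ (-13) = -16/ 91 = -0.18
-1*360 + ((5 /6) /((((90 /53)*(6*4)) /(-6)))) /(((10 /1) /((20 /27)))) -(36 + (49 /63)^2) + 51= -345.61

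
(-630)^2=396900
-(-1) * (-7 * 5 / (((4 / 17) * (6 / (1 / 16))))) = -595 / 384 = -1.55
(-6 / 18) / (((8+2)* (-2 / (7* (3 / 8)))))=7 / 160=0.04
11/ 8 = 1.38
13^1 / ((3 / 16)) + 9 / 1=235 / 3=78.33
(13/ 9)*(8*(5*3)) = 173.33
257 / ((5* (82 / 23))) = 5911 / 410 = 14.42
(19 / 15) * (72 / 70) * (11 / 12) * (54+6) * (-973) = -348612 / 5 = -69722.40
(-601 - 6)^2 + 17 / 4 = 1473813 / 4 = 368453.25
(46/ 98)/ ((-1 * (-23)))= 1/ 49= 0.02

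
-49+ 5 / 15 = -146 / 3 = -48.67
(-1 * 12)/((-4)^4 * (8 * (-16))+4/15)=45/122879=0.00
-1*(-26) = 26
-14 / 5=-2.80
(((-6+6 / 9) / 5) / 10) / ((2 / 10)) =-0.53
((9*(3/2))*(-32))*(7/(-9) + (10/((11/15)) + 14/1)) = -127632/11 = -11602.91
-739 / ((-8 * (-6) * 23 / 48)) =-32.13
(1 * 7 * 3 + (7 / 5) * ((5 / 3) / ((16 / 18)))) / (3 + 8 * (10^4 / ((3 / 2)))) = 567 / 1280072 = 0.00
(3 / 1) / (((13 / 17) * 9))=17 / 39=0.44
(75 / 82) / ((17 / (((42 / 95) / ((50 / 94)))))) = 2961 / 66215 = 0.04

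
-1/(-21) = 1/21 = 0.05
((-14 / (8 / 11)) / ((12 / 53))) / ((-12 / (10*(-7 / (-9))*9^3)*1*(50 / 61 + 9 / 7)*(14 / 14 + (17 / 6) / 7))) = 11527213005 / 848656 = 13582.90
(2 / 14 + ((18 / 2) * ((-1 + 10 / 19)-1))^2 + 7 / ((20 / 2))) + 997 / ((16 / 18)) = 131240171 / 101080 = 1298.38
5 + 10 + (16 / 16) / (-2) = 29 / 2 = 14.50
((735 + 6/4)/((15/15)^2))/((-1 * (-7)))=1473/14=105.21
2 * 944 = 1888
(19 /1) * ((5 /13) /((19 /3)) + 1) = 262 /13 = 20.15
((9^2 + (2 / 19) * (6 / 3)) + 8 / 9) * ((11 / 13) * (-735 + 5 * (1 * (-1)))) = -114277460 / 2223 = -51406.86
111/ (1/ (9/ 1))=999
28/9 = 3.11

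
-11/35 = -0.31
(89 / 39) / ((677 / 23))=0.08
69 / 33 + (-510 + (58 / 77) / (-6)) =-117356 / 231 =-508.03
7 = 7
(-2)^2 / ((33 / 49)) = 196 / 33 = 5.94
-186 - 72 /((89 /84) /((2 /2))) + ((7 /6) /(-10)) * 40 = -69052 /267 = -258.62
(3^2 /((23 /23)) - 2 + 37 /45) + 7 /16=5947 /720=8.26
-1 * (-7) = 7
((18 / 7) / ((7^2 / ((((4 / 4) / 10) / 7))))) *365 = 657 / 2401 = 0.27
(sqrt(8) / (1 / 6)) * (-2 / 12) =-2 * sqrt(2) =-2.83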